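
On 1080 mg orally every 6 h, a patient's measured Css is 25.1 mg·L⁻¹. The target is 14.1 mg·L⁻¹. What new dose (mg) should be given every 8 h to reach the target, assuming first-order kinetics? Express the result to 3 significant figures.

809 mg

For first-order elimination, Css ∝ F·D/(CL·τ); F and CL are unchanged, so Css ∝ D/τ.
D₂ = D₁ × (Css,target / Css,current) × (τ₂/τ₁) = 1080 × (14.1/25.1) × (8/6) = 808.9 mg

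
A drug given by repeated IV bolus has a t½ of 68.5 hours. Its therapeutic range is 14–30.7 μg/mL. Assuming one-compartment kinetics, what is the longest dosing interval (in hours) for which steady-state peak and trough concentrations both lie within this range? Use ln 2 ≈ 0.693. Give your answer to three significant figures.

k = 0.693 / t½ = 0.693 / 68.5 = 0.01012 h⁻¹
Between IV bolus doses, concentration decays as C = C₀·e^(−kτ), so C_peak/C_trough = e^(kτ).
τ_max = ln(C_peak/C_trough) / k = ln(30.7/14) / 0.01012 = 0.7852 / 0.01012 = 77.59 h

77.6 h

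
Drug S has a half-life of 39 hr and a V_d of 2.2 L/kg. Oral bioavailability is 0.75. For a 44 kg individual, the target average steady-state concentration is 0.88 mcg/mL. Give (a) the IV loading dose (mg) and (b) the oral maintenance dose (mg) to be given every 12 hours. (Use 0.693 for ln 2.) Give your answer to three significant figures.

(a) 85.2 mg; (b) 24.2 mg

Vd = 2.2 L/kg × 44 kg = 96.80 L
LD = Vd × C = 96.80 × 0.88 = 85.18 mg
CL = 0.693 × Vd / t½ = 0.693 × 96.80 / 39 = 1.720 L/h
D = CL × Css × τ / F = 1.720 × 0.88 × 12 / 0.75 = 24.22 mg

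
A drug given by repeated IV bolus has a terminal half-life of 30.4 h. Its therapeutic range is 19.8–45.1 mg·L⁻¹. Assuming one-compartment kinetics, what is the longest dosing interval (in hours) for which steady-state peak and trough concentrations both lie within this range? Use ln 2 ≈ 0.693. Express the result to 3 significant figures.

k = 0.693 / t½ = 0.693 / 30.4 = 0.02280 h⁻¹
Between IV bolus doses, concentration decays as C = C₀·e^(−kτ), so C_peak/C_trough = e^(kτ).
τ_max = ln(C_peak/C_trough) / k = ln(45.1/19.8) / 0.02280 = 0.8232 / 0.02280 = 36.11 h

36.1 h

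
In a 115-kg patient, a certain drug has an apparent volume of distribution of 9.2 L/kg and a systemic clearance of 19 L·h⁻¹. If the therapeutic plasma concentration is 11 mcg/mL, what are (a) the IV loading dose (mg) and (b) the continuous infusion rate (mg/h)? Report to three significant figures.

Vd = 9.2 L/kg × 115 kg = 1058 L
Loading dose = Vd × C = 1058 × 11 = 11640 mg
Maintenance infusion rate = CL × Css = 19.00 × 11 = 209.0 mg/h

(a) 11600 mg; (b) 209 mg/h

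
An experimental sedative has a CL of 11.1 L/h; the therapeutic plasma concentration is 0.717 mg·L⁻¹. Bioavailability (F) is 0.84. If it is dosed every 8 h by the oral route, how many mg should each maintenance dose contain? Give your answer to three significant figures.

D = CL × Css × τ / F = 11.10 × 0.717 × 8 / 0.84 = 75.80 mg

75.8 mg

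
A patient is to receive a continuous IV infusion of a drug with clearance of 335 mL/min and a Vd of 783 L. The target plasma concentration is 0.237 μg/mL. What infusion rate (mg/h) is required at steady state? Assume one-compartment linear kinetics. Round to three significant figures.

CL = 335 mL/min × 60/1000 = 20.10 L/h
Rate = CL × Css = 20.10 × 0.237 = 4.764 mg/h

4.76 mg/h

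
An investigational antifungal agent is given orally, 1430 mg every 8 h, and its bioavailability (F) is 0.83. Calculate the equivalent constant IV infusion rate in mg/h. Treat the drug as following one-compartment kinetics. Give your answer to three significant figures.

148 mg/h

Equivalent systemic input: infusion rate = F·D/τ.
Rate = 0.83 × 1430 / 8 = 148.4 mg/h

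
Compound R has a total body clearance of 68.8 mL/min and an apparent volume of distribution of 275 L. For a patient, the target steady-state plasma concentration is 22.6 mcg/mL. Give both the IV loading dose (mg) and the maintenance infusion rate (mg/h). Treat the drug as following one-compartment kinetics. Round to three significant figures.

(a) 6220 mg; (b) 93.3 mg/h

Loading dose = Vd × C = 275.0 × 22.6 = 6215 mg
Convert clearance: 68.8 mL/min × 60 min/h ÷ 1000 mL/L = 4.128 L/h
Maintenance: replace elimination → rate = CL × Css = 4.128 × 22.6 = 93.29 mg/h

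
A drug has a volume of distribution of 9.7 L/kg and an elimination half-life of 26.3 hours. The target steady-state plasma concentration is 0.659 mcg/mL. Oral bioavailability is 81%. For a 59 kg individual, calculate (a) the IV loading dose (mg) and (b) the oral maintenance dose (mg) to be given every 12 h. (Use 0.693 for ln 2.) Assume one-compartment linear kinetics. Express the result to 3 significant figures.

(a) 377 mg; (b) 147 mg

Vd = 9.7 L/kg × 59 kg = 572.3 L
LD = Vd × C = 572.3 × 0.659 = 377.1 mg
CL = 0.693 × Vd / t½ = 0.693 × 572.3 / 26.3 = 15.08 L/h
D = CL × Css × τ / F = 15.08 × 0.659 × 12 / 0.81 = 147.2 mg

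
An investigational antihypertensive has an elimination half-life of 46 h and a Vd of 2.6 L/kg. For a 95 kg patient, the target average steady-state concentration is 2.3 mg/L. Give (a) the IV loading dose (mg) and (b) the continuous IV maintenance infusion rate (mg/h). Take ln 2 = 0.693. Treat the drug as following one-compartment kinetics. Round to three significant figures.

Vd = 2.6 L/kg × 95 kg = 247.0 L
LD = Vd × C = 247.0 × 2.3 = 568.1 mg
CL = 0.693 × Vd / t½ = 0.693 × 247.0 / 46 = 3.721 L/h
Infusion rate = CL × Css = 3.721 × 2.3 = 8.558 mg/h

(a) 568 mg; (b) 8.56 mg/h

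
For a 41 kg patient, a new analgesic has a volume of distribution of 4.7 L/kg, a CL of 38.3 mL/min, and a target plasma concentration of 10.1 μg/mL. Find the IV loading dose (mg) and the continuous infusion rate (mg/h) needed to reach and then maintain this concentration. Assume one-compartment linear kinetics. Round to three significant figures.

(a) 1950 mg; (b) 23.2 mg/h

Vd(total) = 41 kg × 4.7 L/kg = 192.7 L
Loading: fill Vd to C_target → 192.7 L × 10.1 mg/L = 1946 mg
Convert clearance: 38.3 mL/min × 60 min/h ÷ 1000 mL/L = 2.298 L/h
Maintenance infusion rate = CL × Css = 2.298 × 10.1 = 23.21 mg/h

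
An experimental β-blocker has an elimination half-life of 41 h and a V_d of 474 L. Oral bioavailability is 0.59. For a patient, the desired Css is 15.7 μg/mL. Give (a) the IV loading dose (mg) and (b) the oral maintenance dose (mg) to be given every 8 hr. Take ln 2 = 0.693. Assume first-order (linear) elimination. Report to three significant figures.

(a) 7440 mg; (b) 1710 mg

LD = Vd × C = 474.0 × 15.7 = 7442 mg
CL = 0.693 × Vd / t½ = 0.693 × 474.0 / 41 = 8.012 L/h
D = CL × Css × τ / F = 8.012 × 15.7 × 8 / 0.59 = 1706 mg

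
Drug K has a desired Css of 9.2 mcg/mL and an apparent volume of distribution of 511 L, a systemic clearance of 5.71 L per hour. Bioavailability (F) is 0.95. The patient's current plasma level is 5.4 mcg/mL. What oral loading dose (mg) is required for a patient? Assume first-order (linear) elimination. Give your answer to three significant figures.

2040 mg

Concentration deficit ΔC = 9.2 − 5.4 = 3.800 mg/L
LD = Vd × ΔC / F = 511.0 × 3.800 / 0.95 = 2044 mg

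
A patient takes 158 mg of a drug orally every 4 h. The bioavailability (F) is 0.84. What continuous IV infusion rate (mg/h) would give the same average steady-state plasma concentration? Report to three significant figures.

Equivalent systemic input: infusion rate = F·D/τ.
Rate = 0.84 × 158 / 4 = 33.18 mg/h

33.2 mg/h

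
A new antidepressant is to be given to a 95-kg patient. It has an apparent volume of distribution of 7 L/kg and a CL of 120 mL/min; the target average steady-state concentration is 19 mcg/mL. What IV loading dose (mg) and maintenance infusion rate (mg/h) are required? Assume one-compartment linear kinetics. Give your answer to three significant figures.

Total Vd = 7 × 95 = 665.0 L
LD = Vd · C_target = 665.0 × 19 = 12640 mg
CL = 120 mL/min × 60/1000 = 7.200 L/h
Maintenance: replace elimination → rate = CL × Css = 7.200 × 19 = 136.8 mg/h

(a) 12600 mg; (b) 137 mg/h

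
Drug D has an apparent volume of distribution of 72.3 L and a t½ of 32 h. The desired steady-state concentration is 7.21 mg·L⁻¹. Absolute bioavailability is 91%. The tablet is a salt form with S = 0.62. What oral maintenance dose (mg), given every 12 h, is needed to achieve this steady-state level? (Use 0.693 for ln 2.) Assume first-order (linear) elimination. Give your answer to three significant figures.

CL = ln 2 · Vd / t½ = 0.693 × 72.30 / 32 = 1.566 L/h
D = CL × Css × τ / F / S = 1.566 × 7.21 × 12 / 0.91 / 0.62 = 240.1 mg

240 mg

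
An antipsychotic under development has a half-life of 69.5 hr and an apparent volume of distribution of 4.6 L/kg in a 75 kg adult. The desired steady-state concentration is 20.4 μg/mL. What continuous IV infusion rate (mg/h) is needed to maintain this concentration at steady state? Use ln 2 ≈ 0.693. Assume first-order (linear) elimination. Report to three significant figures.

70.2 mg/h

Total Vd = 4.6 × 75 = 345.0 L
CL = 0.693 × Vd / t½ = 0.693 × 345.0 / 69.5 = 3.440 L/h
Infusion rate = CL × Css = 3.440 × 20.4 = 70.18 mg/h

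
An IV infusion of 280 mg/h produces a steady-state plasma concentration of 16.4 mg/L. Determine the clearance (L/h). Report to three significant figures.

At steady state, infusion rate = CL × Css, so CL = rate / Css.
CL = 280 / 16.4 = 17.07 L/h

17.1 L/h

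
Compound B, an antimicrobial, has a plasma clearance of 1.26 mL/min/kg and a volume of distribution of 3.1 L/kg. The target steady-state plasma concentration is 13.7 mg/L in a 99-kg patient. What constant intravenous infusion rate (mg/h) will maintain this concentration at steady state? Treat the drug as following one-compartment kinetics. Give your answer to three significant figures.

CL = 1.26 mL/min/kg × 99 kg = 124.7 mL/min = 124.7 × 60/1000 = 7.482 L/h
Infusion rate = CL · Css = 7.482 L/h × 13.7 mg/L = 102.5 mg/h

103 mg/h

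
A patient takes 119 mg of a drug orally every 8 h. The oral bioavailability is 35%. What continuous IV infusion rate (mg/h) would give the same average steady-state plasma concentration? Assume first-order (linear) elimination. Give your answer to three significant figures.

Equivalent systemic input: infusion rate = F·D/τ.
Rate = 0.35 × 119 / 8 = 5.206 mg/h

5.21 mg/h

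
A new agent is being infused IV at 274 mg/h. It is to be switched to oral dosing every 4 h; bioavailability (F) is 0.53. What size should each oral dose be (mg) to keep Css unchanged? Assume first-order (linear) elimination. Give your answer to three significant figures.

2070 mg

To maintain the same Css, the systemic dosing rate must be unchanged: F·D/τ = infusion rate.
D = rate × τ / F = 274 × 4 / 0.53 = 2068 mg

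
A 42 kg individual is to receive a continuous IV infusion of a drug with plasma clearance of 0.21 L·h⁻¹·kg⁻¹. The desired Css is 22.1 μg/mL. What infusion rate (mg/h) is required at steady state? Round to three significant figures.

195 mg/h

CL = 0.21 L·h⁻¹·kg⁻¹ × 42 kg = 8.820 L/h
Infusion rate = CL · Css = 8.820 L/h × 22.1 mg/L = 194.9 mg/h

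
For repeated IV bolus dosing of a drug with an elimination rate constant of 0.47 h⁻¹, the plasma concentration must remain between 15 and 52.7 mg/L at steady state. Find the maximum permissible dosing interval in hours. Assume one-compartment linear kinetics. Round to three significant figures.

Between IV bolus doses, concentration decays as C = C₀·e^(−kτ), so C_peak/C_trough = e^(kτ).
τ_max = ln(C_peak/C_trough) / k = ln(52.7/15) / 0.4700 = 1.257 / 0.4700 = 2.674 h

2.67 h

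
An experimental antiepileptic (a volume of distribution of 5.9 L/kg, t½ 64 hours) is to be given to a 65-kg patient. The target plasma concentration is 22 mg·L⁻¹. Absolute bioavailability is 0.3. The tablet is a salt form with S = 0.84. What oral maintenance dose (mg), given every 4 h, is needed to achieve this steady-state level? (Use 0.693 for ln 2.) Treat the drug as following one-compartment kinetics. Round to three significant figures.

Vd = 5.9 L/kg × 65 kg = 383.5 L
k = 0.693/64 = 0.01083 h⁻¹, so CL = k·Vd = 0.01083 × 383.5 = 4.153 L/h
D = CL × Css × τ / F / S = 4.153 × 22 × 4 / 0.3 / 0.84 = 1450 mg

1450 mg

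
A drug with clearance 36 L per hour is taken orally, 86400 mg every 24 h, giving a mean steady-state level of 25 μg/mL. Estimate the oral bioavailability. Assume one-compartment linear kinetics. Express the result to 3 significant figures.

F·D/τ = CL·Css at steady state → F = CL·Css·τ / D.
F = 36 × 25 × 24 / 86400 = 0.250

0.250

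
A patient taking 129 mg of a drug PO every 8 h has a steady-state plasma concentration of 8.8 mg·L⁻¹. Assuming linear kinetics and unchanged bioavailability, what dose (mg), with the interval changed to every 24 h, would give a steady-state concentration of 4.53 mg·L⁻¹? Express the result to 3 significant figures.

199 mg

With linear kinetics, Css is proportional to dose rate (D/τ) at fixed clearance.
D₂ = D₁ × (Css,target / Css,current) × (τ₂/τ₁) = 129 × (4.53/8.8) × (24/8) = 199.2 mg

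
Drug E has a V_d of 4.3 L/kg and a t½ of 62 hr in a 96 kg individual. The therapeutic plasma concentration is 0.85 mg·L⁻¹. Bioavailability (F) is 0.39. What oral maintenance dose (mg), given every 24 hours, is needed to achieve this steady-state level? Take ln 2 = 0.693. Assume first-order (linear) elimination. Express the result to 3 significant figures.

Vd = 4.3 L/kg × 96 kg = 412.8 L
k = 0.693/62 = 0.01118 h⁻¹, so CL = k·Vd = 0.01118 × 412.8 = 4.615 L/h
D = CL × Css × τ / F = 4.615 × 0.85 × 24 / 0.39 = 241.4 mg

241 mg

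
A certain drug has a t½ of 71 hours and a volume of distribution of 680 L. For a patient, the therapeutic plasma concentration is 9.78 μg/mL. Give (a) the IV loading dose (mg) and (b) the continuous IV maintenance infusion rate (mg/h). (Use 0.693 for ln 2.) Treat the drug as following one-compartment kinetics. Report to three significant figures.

LD = Vd × C = 680.0 × 9.78 = 6650 mg
CL = 0.693 × Vd / t½ = 0.693 × 680.0 / 71 = 6.637 L/h
Infusion rate = CL × Css = 6.637 × 9.78 = 64.91 mg/h

(a) 6650 mg; (b) 64.9 mg/h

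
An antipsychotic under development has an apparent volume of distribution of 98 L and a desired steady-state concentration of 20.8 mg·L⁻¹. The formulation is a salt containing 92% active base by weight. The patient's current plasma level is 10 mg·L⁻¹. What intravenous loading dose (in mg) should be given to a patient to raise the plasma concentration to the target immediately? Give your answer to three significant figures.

1150 mg

Concentration deficit ΔC = 20.8 − 10 = 10.80 mg/L
LD = Vd × ΔC / S = 98.00 × 10.80 / 0.92 = 1150 mg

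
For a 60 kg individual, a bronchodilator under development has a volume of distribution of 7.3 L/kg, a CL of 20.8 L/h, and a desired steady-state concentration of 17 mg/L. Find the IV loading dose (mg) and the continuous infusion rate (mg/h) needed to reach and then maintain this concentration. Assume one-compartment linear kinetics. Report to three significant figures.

Vd = 7.3 L/kg × 60 kg = 438.0 L
Loading dose = Vd × C = 438.0 × 17 = 7446 mg
Maintenance infusion rate = CL × Css = 20.80 × 17 = 353.6 mg/h

(a) 7450 mg; (b) 354 mg/h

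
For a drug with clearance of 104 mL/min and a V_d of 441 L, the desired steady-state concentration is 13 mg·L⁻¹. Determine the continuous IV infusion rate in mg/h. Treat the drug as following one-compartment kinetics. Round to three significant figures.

CL = 104 mL/min = 104 × 0.06 = 6.240 L/h
At steady state, infusion rate equals elimination rate: rate in = CL × Css.
R₀ = 6.240 × 13 = 81.12 mg/h

81.1 mg/h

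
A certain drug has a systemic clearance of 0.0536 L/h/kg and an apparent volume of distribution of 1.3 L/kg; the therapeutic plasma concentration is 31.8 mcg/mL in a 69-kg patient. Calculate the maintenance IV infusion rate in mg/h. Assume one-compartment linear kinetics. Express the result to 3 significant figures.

CL = 0.0536 L/h/kg × 69 kg = 3.698 L/h
R₀ = 3.698 × 31.8 = 117.6 mg/h

118 mg/h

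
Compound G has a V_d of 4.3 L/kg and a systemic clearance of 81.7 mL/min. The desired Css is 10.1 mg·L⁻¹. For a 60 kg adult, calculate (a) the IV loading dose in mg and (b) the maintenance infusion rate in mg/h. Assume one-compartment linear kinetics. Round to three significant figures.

Vd(total) = 60 kg × 4.3 L/kg = 258.0 L
LD = Vd · C_target = 258.0 × 10.1 = 2606 mg
CL = 81.7 mL/min × 60/1000 = 4.902 L/h
Maintenance: replace elimination → rate = CL × Css = 4.902 × 10.1 = 49.51 mg/h

(a) 2610 mg; (b) 49.5 mg/h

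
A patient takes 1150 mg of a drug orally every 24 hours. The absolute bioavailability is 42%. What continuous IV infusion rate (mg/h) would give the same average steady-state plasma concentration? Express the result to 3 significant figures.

20.1 mg/h

Equivalent systemic input: infusion rate = F·D/τ.
Rate = 0.42 × 1150 / 24 = 20.13 mg/h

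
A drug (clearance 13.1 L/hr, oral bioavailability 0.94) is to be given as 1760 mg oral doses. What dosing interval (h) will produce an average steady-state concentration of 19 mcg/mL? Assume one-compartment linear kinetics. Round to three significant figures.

F·D/τ = CL·Css → τ = F·D / (CL·Css).
τ = 0.94 × 1760 / (13.1 × 19) = 6.647 h

6.65 h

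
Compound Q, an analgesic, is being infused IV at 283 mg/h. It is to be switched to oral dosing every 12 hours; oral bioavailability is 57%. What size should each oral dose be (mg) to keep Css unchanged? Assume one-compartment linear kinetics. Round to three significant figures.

5960 mg

To maintain the same Css, the systemic dosing rate must be unchanged: F·D/τ = infusion rate.
D = rate × τ / F = 283 × 12 / 0.57 = 5958 mg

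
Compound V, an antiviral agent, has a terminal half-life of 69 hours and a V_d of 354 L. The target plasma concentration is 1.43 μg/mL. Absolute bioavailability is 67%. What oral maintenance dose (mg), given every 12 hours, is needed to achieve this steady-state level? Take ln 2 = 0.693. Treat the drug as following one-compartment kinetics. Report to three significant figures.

91.1 mg

CL = 0.693 × Vd / t½ = 0.693 × 354.0 / 69 = 3.555 L/h
D = CL × Css × τ / F = 3.555 × 1.43 × 12 / 0.67 = 91.05 mg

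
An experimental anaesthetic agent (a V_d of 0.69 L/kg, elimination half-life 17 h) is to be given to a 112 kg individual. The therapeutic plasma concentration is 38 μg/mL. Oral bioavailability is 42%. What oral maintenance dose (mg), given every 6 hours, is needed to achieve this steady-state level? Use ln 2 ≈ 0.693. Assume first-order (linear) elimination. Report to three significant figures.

1710 mg

Vd = 0.69 L/kg × 112 kg = 77.28 L
k = 0.693/17 = 0.04076 h⁻¹, so CL = k·Vd = 0.04076 × 77.28 = 3.150 L/h
D = CL × Css × τ / F = 3.150 × 38 × 6 / 0.42 = 1710 mg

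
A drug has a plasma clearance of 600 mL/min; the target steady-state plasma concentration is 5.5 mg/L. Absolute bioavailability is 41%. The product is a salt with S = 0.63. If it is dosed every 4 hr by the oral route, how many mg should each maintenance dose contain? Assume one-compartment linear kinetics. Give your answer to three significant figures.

CL = 600 mL/min = 600 × 0.06 = 36.00 L/h
D = CL × Css × τ / F / S = 36.00 × 5.5 × 4 / 0.41 / 0.63 = 3066 mg

3070 mg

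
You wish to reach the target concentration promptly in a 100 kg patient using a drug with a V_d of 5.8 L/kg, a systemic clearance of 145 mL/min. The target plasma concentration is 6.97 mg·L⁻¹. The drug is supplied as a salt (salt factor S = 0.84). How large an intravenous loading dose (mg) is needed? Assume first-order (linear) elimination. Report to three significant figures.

Total Vd = 5.8 × 100 = 580.0 L
Loading dose depends on Vd (not clearance): it fills the distribution volume.
LD = Vd × C / S = 580.0 × 6.970 / 0.84 = 4813 mg

4810 mg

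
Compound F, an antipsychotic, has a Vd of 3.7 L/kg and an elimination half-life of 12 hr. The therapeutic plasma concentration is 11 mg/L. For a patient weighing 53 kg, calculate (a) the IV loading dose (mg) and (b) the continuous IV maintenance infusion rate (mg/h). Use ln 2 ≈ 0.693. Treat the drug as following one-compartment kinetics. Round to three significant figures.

(a) 2160 mg; (b) 125 mg/h

Vd(total) = 53 kg × 3.7 L/kg = 196.1 L
LD = Vd × C = 196.1 × 11 = 2157 mg
CL = 0.693 × Vd / t½ = 0.693 × 196.1 / 12 = 11.32 L/h
Infusion rate = CL × Css = 11.32 × 11 = 124.5 mg/h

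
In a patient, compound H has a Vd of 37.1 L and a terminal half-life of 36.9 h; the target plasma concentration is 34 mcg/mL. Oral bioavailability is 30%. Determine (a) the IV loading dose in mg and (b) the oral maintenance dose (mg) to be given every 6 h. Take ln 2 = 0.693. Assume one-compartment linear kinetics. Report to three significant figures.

LD = Vd × C = 37.10 × 34 = 1261 mg
CL = 0.693 × Vd / t½ = 0.693 × 37.10 / 36.9 = 0.6968 L/h
D = CL × Css × τ / F = 0.6968 × 34 × 6 / 0.3 = 473.8 mg

(a) 1260 mg; (b) 474 mg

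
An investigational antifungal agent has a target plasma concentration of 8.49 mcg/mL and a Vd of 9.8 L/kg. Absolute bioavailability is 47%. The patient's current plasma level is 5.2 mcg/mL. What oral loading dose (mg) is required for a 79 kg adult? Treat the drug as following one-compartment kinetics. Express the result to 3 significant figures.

5420 mg

Vd = 9.8 L/kg × 79 kg = 774.2 L
Concentration deficit ΔC = 8.49 − 5.2 = 3.290 mg/L
LD = Vd × ΔC / F = 774.2 × 3.290 / 0.47 = 5419 mg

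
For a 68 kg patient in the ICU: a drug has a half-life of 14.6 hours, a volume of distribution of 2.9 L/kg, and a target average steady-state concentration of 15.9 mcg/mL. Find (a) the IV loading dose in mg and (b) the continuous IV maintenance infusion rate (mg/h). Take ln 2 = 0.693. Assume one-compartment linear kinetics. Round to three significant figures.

Total Vd = 2.9 × 68 = 197.2 L
LD = Vd × C = 197.2 × 15.9 = 3135 mg
CL = 0.693 × Vd / t½ = 0.693 × 197.2 / 14.6 = 9.360 L/h
Infusion rate = CL × Css = 9.360 × 15.9 = 148.8 mg/h

(a) 3140 mg; (b) 149 mg/h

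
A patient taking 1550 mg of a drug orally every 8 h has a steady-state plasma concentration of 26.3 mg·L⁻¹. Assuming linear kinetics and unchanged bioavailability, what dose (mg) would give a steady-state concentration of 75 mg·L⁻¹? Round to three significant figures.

For first-order elimination, Css ∝ F·D/(CL·τ); F and CL are unchanged, so Css ∝ D/τ.
D₂ = D₁ × (Css,target / Css,current) = 1550 × 75/26.3 = 4420 mg

4420 mg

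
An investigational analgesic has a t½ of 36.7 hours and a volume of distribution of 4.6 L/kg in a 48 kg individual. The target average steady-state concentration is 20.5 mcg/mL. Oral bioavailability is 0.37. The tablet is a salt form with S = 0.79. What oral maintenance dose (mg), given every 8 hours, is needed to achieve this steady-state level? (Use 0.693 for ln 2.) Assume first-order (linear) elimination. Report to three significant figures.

Vd = 4.6 L/kg × 48 kg = 220.8 L
k = 0.693/36.7 = 0.01888 h⁻¹, so CL = k·Vd = 0.01888 × 220.8 = 4.169 L/h
D = CL × Css × τ / F / S = 4.169 × 20.5 × 8 / 0.37 / 0.79 = 2339 mg

2340 mg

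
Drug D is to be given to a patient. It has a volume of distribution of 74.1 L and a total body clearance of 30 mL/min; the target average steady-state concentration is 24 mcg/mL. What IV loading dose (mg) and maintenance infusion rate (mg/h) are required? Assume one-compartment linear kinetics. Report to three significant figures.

(a) 1780 mg; (b) 43.2 mg/h

Loading: fill Vd to C_target → 74.10 L × 24 mg/L = 1778 mg
CL = 30 mL/min × 60/1000 = 1.800 L/h
Maintenance: replace elimination → rate = CL × Css = 1.800 × 24 = 43.20 mg/h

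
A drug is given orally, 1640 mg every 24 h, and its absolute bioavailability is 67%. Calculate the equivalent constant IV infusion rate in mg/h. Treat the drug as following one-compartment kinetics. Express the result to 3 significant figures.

45.8 mg/h

Equivalent systemic input: infusion rate = F·D/τ.
Rate = 0.67 × 1640 / 24 = 45.78 mg/h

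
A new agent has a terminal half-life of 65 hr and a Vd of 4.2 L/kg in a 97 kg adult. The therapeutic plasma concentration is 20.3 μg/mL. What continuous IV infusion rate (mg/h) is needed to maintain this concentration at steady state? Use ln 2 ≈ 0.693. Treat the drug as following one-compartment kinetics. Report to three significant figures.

Vd = 4.2 L/kg × 97 kg = 407.4 L
CL = 0.693 × Vd / t½ = 0.693 × 407.4 / 65 = 4.344 L/h
Infusion rate = CL × Css = 4.344 × 20.3 = 88.18 mg/h

88.2 mg/h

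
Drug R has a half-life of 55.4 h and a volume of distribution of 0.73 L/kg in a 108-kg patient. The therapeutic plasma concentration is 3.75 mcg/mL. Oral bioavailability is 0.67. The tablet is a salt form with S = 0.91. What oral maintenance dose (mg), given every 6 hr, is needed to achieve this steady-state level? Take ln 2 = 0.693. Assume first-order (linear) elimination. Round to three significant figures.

Total Vd = 0.73 × 108 = 78.84 L
CL = 0.693 × Vd / t½ = 0.693 × 78.84 / 55.4 = 0.9862 L/h
D = CL × Css × τ / F / S = 0.9862 × 3.75 × 6 / 0.67 / 0.91 = 36.39 mg

36.4 mg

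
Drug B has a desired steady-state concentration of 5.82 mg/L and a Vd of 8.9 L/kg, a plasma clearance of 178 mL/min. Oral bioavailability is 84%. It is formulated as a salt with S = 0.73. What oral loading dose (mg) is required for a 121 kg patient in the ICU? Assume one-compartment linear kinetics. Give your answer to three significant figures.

10200 mg

Vd(total) = 121 kg × 8.9 L/kg = 1077 L
LD = Vd × C / F / S = 1077 × 5.820 / 0.84 / 0.73 = 10220 mg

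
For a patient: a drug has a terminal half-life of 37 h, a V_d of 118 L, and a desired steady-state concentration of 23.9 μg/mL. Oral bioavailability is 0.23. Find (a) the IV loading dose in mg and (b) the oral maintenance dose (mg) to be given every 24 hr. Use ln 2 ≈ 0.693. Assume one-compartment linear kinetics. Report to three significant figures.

(a) 2820 mg; (b) 5510 mg

LD = Vd × C = 118.0 × 23.9 = 2820 mg
CL = 0.693 × Vd / t½ = 0.693 × 118.0 / 37 = 2.210 L/h
D = CL × Css × τ / F = 2.210 × 23.9 × 24 / 0.23 = 5512 mg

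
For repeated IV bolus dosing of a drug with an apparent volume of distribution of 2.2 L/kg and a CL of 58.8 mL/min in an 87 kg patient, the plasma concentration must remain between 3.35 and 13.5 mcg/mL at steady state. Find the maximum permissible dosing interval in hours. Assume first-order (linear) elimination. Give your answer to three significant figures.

75.6 h

Vd = 2.2 L/kg × 87 kg = 191.4 L
CL = 58.8 mL/min × 60/1000 = 3.528 L/h
k = CL / Vd = 3.528 / 191.4 = 0.01843 h⁻¹
Between IV bolus doses, concentration decays as C = C₀·e^(−kτ), so C_peak/C_trough = e^(kτ).
τ_max = ln(C_peak/C_trough) / k = ln(13.5/3.35) / 0.01843 = 1.394 / 0.01843 = 75.64 h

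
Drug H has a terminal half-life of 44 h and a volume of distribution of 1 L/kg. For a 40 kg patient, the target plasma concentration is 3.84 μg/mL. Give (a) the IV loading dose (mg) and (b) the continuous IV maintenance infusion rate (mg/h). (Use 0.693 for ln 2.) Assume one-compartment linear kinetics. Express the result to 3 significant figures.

Vd = 1 L/kg × 40 kg = 40.00 L
LD = Vd × C = 40.00 × 3.84 = 153.6 mg
CL = 0.693 × Vd / t½ = 0.693 × 40.00 / 44 = 0.6300 L/h
Infusion rate = CL × Css = 0.6300 × 3.84 = 2.419 mg/h

(a) 154 mg; (b) 2.42 mg/h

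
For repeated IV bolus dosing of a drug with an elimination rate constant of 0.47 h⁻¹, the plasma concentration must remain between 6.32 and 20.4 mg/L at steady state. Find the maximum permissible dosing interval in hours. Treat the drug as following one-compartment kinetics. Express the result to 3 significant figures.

Between IV bolus doses, concentration decays as C = C₀·e^(−kτ), so C_peak/C_trough = e^(kτ).
τ_max = ln(C_peak/C_trough) / k = ln(20.4/6.32) / 0.4700 = 1.172 / 0.4700 = 2.494 h

2.49 h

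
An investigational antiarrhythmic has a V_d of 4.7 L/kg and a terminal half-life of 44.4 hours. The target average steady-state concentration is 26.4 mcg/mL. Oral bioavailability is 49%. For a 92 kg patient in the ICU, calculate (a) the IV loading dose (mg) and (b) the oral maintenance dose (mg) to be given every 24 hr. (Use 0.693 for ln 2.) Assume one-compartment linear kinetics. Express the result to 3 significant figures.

Total Vd = 4.7 × 92 = 432.4 L
LD = Vd × C = 432.4 × 26.4 = 11420 mg
CL = 0.693 × Vd / t½ = 0.693 × 432.4 / 44.4 = 6.749 L/h
D = CL × Css × τ / F = 6.749 × 26.4 × 24 / 0.49 = 8727 mg

(a) 11400 mg; (b) 8730 mg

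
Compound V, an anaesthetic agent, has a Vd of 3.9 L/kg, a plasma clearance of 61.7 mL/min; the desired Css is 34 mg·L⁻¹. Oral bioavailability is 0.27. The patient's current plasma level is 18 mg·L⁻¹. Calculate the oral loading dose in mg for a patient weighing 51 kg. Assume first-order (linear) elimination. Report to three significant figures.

11800 mg

Vd(total) = 51 kg × 3.9 L/kg = 198.9 L
Concentration deficit ΔC = 34 − 18 = 16.00 mg/L
LD = Vd × ΔC / F = 198.9 × 16.00 / 0.27 = 11790 mg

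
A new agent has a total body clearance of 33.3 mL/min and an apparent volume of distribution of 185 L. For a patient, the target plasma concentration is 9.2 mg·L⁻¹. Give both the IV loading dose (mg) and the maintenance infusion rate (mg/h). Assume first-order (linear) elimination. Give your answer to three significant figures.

(a) 1700 mg; (b) 18.4 mg/h

LD = Vd · C_target = 185.0 × 9.2 = 1702 mg
Convert clearance: 33.3 mL/min × 60 min/h ÷ 1000 mL/L = 1.998 L/h
Infusion rate = 1.998 L/h × 9.2 mg/L = 18.38 mg/h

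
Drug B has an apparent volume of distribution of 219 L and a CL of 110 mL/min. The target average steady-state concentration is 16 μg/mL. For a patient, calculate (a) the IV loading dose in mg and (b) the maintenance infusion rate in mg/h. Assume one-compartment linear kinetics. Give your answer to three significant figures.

LD = Vd · C_target = 219.0 × 16 = 3504 mg
CL = 110 mL/min × 60/1000 = 6.600 L/h
Maintenance: replace elimination → rate = CL × Css = 6.600 × 16 = 105.6 mg/h

(a) 3500 mg; (b) 106 mg/h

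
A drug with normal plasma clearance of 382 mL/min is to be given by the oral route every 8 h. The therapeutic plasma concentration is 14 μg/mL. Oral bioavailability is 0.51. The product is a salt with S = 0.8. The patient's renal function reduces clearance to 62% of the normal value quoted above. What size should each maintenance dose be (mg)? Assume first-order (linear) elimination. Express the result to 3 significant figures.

3900 mg

CL = 382 mL/min = 382 × 0.06 = 22.92 L/h
Patient clearance = 0.62 × 22.92 = 14.21 L/h
D = CL × Css × τ / F / S = 14.21 × 14 × 8 / 0.51 / 0.8 = 3901 mg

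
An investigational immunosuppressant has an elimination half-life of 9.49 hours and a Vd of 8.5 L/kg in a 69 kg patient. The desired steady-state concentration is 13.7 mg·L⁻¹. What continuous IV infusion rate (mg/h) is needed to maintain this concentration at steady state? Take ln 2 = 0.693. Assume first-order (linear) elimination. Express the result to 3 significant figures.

587 mg/h

Vd = 8.5 L/kg × 69 kg = 586.5 L
CL = ln 2 · Vd / t½ = 0.693 × 586.5 / 9.49 = 42.83 L/h
Infusion rate = CL × Css = 42.83 × 13.7 = 586.8 mg/h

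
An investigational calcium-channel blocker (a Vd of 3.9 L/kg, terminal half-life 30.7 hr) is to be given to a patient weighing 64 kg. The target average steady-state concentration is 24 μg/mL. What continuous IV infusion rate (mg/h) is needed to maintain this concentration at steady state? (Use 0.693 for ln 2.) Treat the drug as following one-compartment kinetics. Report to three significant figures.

135 mg/h

Total Vd = 3.9 × 64 = 249.6 L
CL = 0.693 × Vd / t½ = 0.693 × 249.6 / 30.7 = 5.634 L/h
Infusion rate = CL × Css = 5.634 × 24 = 135.2 mg/h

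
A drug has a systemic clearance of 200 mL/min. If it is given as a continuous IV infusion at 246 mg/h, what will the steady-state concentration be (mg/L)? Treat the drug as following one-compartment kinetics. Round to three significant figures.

20.5 mg/L

Convert clearance: 200 mL/min × 60 min/h ÷ 1000 mL/L = 12.00 L/h
Css = rate / CL = 246 / 12.00 = 20.50 mg/L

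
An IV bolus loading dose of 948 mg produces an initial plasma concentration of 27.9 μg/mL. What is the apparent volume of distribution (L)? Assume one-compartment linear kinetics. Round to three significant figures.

Immediately after an IV bolus, C₀ = Dose / Vd, so Vd = Dose / C₀.
Vd = 948 / 27.9 = 33.98 L

34.0 L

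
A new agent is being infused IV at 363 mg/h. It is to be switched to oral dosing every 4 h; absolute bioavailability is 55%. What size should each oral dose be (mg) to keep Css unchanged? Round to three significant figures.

To maintain the same Css, the systemic dosing rate must be unchanged: F·D/τ = infusion rate.
D = rate × τ / F = 363 × 4 / 0.55 = 2640 mg

2640 mg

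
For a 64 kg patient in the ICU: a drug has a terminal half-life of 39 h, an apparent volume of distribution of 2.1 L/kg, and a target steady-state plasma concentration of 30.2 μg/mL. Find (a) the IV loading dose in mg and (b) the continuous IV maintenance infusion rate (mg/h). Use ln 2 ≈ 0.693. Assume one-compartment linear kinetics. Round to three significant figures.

Total Vd = 2.1 × 64 = 134.4 L
LD = Vd × C = 134.4 × 30.2 = 4059 mg
CL = 0.693 × Vd / t½ = 0.693 × 134.4 / 39 = 2.388 L/h
Infusion rate = CL × Css = 2.388 × 30.2 = 72.12 mg/h

(a) 4060 mg; (b) 72.1 mg/h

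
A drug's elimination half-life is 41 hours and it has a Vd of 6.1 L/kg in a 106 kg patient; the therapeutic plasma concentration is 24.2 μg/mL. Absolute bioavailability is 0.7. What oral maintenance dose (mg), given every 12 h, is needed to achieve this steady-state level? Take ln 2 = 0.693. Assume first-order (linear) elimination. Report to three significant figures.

4530 mg

Vd = 6.1 L/kg × 106 kg = 646.6 L
k = 0.693/41 = 0.01690 h⁻¹, so CL = k·Vd = 0.01690 × 646.6 = 10.93 L/h
D = CL × Css × τ / F = 10.93 × 24.2 × 12 / 0.7 = 4534 mg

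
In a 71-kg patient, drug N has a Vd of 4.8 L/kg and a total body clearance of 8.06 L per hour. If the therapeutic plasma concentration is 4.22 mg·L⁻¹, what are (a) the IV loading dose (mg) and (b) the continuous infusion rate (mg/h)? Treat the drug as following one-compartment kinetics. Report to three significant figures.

Total Vd = 4.8 × 71 = 340.8 L
LD = Vd · C_target = 340.8 × 4.22 = 1438 mg
Maintenance: replace elimination → rate = CL × Css = 8.060 × 4.22 = 34.01 mg/h

(a) 1440 mg; (b) 34.0 mg/h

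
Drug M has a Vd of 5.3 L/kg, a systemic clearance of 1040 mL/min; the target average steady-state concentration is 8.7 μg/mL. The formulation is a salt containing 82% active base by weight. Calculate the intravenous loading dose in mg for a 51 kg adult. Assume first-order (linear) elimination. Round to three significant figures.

2870 mg

Vd = 5.3 L/kg × 51 kg = 270.3 L
LD is governed by Vd — clearance does not enter the loading-dose calculation.
LD = Vd × C / S = 270.3 × 8.700 / 0.82 = 2868 mg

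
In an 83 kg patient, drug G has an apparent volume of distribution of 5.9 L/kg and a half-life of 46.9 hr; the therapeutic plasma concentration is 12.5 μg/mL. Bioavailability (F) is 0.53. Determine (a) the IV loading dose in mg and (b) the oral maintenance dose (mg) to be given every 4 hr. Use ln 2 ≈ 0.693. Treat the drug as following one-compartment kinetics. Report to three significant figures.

Vd = 5.9 L/kg × 83 kg = 489.7 L
LD = Vd × C = 489.7 × 12.5 = 6121 mg
CL = 0.693 × Vd / t½ = 0.693 × 489.7 / 46.9 = 7.236 L/h
D = CL × Css × τ / F = 7.236 × 12.5 × 4 / 0.53 = 682.6 mg

(a) 6120 mg; (b) 683 mg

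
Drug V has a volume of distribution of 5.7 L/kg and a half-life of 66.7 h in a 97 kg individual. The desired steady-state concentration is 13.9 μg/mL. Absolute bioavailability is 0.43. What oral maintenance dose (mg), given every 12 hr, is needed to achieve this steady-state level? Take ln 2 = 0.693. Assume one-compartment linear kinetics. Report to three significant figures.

Vd(total) = 97 kg × 5.7 L/kg = 552.9 L
CL = 0.693 × Vd / t½ = 0.693 × 552.9 / 66.7 = 5.745 L/h
D = CL × Css × τ / F = 5.745 × 13.9 × 12 / 0.43 = 2229 mg

2230 mg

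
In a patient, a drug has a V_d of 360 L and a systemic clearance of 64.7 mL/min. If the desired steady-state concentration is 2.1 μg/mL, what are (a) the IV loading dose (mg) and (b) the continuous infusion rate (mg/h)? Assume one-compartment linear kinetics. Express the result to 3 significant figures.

Loading dose = Vd × C = 360.0 × 2.1 = 756.0 mg
CL = 64.7 mL/min × 60/1000 = 3.882 L/h
Maintenance infusion rate = CL × Css = 3.882 × 2.1 = 8.152 mg/h

(a) 756 mg; (b) 8.15 mg/h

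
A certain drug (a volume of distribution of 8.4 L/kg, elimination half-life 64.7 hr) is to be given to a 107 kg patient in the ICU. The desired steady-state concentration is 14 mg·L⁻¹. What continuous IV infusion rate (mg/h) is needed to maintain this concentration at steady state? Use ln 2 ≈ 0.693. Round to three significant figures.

135 mg/h

Vd(total) = 107 kg × 8.4 L/kg = 898.8 L
CL = ln 2 · Vd / t½ = 0.693 × 898.8 / 64.7 = 9.627 L/h
Infusion rate = CL × Css = 9.627 × 14 = 134.8 mg/h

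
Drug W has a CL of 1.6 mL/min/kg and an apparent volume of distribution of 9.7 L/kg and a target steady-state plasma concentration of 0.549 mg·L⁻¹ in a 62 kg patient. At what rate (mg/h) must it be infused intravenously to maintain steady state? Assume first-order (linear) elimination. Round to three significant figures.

CL = 1.6 mL/min/kg × 62 kg = 99.20 mL/min = 99.20 × 60/1000 = 5.952 L/h
Infusion rate = CL · Css = 5.952 L/h × 0.549 mg/L = 3.268 mg/h

3.27 mg/h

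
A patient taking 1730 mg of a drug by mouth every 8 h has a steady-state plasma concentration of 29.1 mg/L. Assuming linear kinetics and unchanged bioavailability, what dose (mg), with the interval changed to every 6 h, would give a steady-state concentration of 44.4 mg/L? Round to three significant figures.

With linear kinetics, Css is proportional to dose rate (D/τ) at fixed clearance.
D₂ = D₁ × (Css,target / Css,current) × (τ₂/τ₁) = 1730 × (44.4/29.1) × (6/8) = 1980 mg

1980 mg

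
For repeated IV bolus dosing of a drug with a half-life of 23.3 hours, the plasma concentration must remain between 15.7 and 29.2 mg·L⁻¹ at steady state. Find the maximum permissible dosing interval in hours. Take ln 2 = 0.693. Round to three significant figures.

k = 0.693 / t½ = 0.693 / 23.3 = 0.02974 h⁻¹
Between IV bolus doses, concentration decays as C = C₀·e^(−kτ), so C_peak/C_trough = e^(kτ).
τ_max = ln(C_peak/C_trough) / k = ln(29.2/15.7) / 0.02974 = 0.6205 / 0.02974 = 20.86 h

20.9 h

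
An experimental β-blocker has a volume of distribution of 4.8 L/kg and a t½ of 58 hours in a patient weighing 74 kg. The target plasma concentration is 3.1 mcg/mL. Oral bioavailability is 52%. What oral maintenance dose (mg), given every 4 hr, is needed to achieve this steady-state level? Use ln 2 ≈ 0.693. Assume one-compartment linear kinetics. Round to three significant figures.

Vd = 4.8 L/kg × 74 kg = 355.2 L
CL = 0.693 × Vd / t½ = 0.693 × 355.2 / 58 = 4.244 L/h
D = CL × Css × τ / F = 4.244 × 3.1 × 4 / 0.52 = 101.2 mg

101 mg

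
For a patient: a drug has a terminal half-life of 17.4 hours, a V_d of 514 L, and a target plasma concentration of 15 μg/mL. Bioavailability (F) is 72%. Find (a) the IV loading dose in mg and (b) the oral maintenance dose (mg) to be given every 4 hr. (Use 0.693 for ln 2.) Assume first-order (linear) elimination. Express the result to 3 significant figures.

LD = Vd × C = 514.0 × 15 = 7710 mg
CL = 0.693 × Vd / t½ = 0.693 × 514.0 / 17.4 = 20.47 L/h
D = CL × Css × τ / F = 20.47 × 15 × 4 / 0.72 = 1706 mg

(a) 7710 mg; (b) 1710 mg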